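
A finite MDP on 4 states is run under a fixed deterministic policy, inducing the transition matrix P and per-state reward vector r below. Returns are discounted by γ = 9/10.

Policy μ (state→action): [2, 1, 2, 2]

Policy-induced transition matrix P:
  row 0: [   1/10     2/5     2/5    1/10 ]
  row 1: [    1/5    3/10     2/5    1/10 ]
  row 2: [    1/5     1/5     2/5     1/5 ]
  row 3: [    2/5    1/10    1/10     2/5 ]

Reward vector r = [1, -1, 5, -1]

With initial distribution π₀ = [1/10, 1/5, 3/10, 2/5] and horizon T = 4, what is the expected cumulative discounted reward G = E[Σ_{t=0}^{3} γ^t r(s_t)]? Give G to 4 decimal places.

G = 4.3013

t=0: π = [0.1000, 0.2000, 0.3000, 0.4000], E[r] = 1.0000, γ^t·E[r] = 1.000000, running G = 1.000000
t=1: π = [0.2700, 0.2000, 0.2800, 0.2500], E[r] = 1.2200, γ^t·E[r] = 1.098000, running G = 2.098000
t=2: π = [0.2230, 0.2490, 0.3250, 0.2030], E[r] = 1.3960, γ^t·E[r] = 1.130760, running G = 3.228760
t=3: π = [0.2183, 0.2492, 0.3391, 0.1934], E[r] = 1.4712, γ^t·E[r] = 1.072505, running G = 4.301265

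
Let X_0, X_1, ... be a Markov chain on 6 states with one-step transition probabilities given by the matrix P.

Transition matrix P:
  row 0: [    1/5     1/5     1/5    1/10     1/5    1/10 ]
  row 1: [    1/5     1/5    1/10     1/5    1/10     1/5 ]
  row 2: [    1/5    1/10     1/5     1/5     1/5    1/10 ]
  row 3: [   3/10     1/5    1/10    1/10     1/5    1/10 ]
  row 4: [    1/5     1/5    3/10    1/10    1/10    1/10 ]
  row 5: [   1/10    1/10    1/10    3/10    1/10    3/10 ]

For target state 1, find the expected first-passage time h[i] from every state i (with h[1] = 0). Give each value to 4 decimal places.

h = [5.9352, 0.0000, 6.5229, 5.8765, 5.9886, 6.5823]

First-step conditioning: h[1] = 0; for i ≠ 1, h[i] = 1 + Σ_k P[i][k]·h[k].
  h[0] = 1 + 1/5·h[0] + 1/5·h[2] + 1/10·h[3] + 1/5·h[4] + 1/10·h[5]
  h[2] = 1 + 1/5·h[0] + 1/5·h[2] + 1/5·h[3] + 1/5·h[4] + 1/10·h[5]
  h[3] = 1 + 3/10·h[0] + 1/10·h[2] + 1/10·h[3] + 1/5·h[4] + 1/10·h[5]
  h[4] = 1 + 1/5·h[0] + 3/10·h[2] + 1/10·h[3] + 1/10·h[4] + 1/10·h[5]
  h[5] = 1 + 1/10·h[0] + 1/10·h[2] + 3/10·h[3] + 1/10·h[4] + 3/10·h[5]
Solving the 5×5 linear system over states ≠ 1 gives exactly h = [17776/2995, 0, 19536/2995, 3520/599, 17936/2995, 19714/2995] (h[1] = 0 is the target).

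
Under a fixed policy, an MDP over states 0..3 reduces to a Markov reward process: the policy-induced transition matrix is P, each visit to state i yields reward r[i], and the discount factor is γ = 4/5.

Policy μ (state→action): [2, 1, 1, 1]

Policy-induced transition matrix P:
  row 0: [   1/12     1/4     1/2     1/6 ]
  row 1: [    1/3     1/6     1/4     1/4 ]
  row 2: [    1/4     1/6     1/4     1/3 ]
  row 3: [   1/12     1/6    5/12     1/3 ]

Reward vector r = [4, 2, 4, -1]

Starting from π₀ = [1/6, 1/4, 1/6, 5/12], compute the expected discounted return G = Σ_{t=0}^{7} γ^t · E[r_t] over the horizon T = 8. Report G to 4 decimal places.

t=0: π = [0.1667, 0.2500, 0.1667, 0.4167], E[r] = 1.4167, γ^t·E[r] = 1.416667, running G = 1.416667
t=1: π = [0.1736, 0.1806, 0.3611, 0.2847], E[r] = 2.2153, γ^t·E[r] = 1.772222, running G = 3.188889
t=2: π = [0.1887, 0.1811, 0.3409, 0.2894], E[r] = 2.1910, γ^t·E[r] = 1.402222, running G = 4.591111
t=3: π = [0.1854, 0.1824, 0.3454, 0.2868], E[r] = 2.2012, γ^t·E[r] = 1.127037, running G = 5.718148
t=4: π = [0.1865, 0.1821, 0.3442, 0.2872], E[r] = 2.1996, γ^t·E[r] = 0.900961, running G = 6.619109
t=5: π = [0.1862, 0.1822, 0.3445, 0.2871], E[r] = 2.2002, γ^t·E[r] = 0.720966, running G = 7.340075
t=6: π = [0.1863, 0.1822, 0.3444, 0.2871], E[r] = 2.2001, γ^t·E[r] = 0.576735, running G = 7.916810
t=7: π = [0.1863, 0.1822, 0.3444, 0.2871], E[r] = 2.2001, γ^t·E[r] = 0.461397, running G = 8.378207

G = 8.3782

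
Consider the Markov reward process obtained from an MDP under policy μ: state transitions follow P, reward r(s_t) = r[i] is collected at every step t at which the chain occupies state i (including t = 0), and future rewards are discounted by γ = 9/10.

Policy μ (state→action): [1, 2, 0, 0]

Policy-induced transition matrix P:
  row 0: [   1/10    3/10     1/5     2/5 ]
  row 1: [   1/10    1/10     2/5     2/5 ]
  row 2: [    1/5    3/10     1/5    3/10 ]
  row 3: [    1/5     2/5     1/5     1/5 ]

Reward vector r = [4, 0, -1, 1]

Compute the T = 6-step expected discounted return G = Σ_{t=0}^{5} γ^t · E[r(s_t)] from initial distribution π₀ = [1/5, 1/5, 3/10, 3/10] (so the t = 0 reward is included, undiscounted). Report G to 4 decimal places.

G = 3.3385

t=0: π = [0.2000, 0.2000, 0.3000, 0.3000], E[r] = 0.8000, γ^t·E[r] = 0.800000, running G = 0.800000
t=1: π = [0.1600, 0.2900, 0.2400, 0.3100], E[r] = 0.7100, γ^t·E[r] = 0.639000, running G = 1.439000
t=2: π = [0.1550, 0.2730, 0.2580, 0.3140], E[r] = 0.6760, γ^t·E[r] = 0.547560, running G = 1.986560
t=3: π = [0.1572, 0.2768, 0.2546, 0.3114], E[r] = 0.6856, γ^t·E[r] = 0.499802, running G = 2.486362
t=4: π = [0.1566, 0.2758, 0.2554, 0.3123], E[r] = 0.6833, γ^t·E[r] = 0.448313, running G = 2.934676
t=5: π = [0.1568, 0.2761, 0.2552, 0.3120], E[r] = 0.6839, γ^t·E[r] = 0.403838, running G = 3.338514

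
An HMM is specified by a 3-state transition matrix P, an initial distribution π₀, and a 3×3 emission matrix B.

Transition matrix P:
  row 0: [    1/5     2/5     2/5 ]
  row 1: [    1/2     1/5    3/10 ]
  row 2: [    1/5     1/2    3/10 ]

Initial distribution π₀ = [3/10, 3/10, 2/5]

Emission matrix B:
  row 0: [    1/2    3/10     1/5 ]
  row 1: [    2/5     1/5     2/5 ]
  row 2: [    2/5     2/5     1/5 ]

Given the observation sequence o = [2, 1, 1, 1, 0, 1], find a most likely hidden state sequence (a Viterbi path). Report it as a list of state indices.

t=0: δ = [6.000e-02, 1.200e-01, 8.000e-02]  (obs o_0=2)
t=1: δ = [1.800e-02, 8.000e-03, 1.440e-02]  ψ = [1, 2, 1]  (obs o_1=1)
t=2: δ = [1.200e-03, 1.440e-03, 2.880e-03]  ψ = [1, 0, 0]  (obs o_2=1)
t=3: δ = [2.160e-04, 2.880e-04, 3.456e-04]  ψ = [1, 2, 2]  (obs o_3=1)
t=4: δ = [7.200e-05, 6.912e-05, 4.147e-05]  ψ = [1, 2, 2]  (obs o_4=0)
t=5: δ = [1.037e-05, 5.760e-06, 1.152e-05]  ψ = [1, 0, 0]  (obs o_5=1)
backtrack: best end state = 2; path = [1, 0, 2, 1, 0, 2]

path = [1, 0, 2, 1, 0, 2]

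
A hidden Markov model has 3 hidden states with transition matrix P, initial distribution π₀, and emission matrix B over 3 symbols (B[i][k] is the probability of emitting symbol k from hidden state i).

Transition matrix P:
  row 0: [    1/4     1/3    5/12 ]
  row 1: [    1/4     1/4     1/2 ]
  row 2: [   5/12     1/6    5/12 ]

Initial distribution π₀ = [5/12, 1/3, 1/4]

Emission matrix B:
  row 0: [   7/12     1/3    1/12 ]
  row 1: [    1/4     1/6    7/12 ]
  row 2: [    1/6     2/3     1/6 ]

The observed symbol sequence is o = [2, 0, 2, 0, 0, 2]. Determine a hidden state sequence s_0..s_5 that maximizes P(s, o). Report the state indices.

t=0: δ = [3.472e-02, 1.944e-01, 4.167e-02]  (obs o_0=2)
t=1: δ = [2.836e-02, 1.215e-02, 1.620e-02]  ψ = [1, 1, 1]  (obs o_1=0)
t=2: δ = [5.908e-04, 5.514e-03, 1.969e-03]  ψ = [0, 0, 0]  (obs o_2=2)
t=3: δ = [8.041e-04, 3.446e-04, 4.595e-04]  ψ = [1, 1, 1]  (obs o_3=0)
t=4: δ = [1.173e-04, 6.701e-05, 5.584e-05]  ψ = [0, 0, 0]  (obs o_4=0)
t=5: δ = [2.443e-06, 2.280e-05, 8.143e-06]  ψ = [0, 0, 0]  (obs o_5=2)
backtrack: best end state = 1; path = [1, 0, 1, 0, 0, 1]

path = [1, 0, 1, 0, 0, 1]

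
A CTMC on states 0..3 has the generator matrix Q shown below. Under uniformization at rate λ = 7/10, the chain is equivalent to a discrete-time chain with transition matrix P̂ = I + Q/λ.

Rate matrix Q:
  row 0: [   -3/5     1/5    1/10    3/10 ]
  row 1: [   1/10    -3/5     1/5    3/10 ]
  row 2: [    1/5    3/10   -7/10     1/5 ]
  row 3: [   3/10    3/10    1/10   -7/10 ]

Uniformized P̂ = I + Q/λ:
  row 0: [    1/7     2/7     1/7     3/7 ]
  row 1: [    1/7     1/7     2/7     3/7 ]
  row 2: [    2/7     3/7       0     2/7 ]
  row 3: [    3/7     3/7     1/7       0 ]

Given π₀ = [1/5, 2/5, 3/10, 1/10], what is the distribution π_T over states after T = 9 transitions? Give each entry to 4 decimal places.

t=0: π = [0.2000, 0.4000, 0.3000, 0.1000]
t=1: π = [0.2143, 0.2857, 0.1571, 0.3429]
t=2: π = [0.2633, 0.3163, 0.1612, 0.2592]
t=3: π = [0.2399, 0.3006, 0.1650, 0.2945]
t=4: π = [0.2506, 0.3084, 0.1622, 0.2788]
t=5: π = [0.2457, 0.3047, 0.1637, 0.2859]
t=6: π = [0.2479, 0.3064, 0.1630, 0.2826]
t=7: π = [0.2469, 0.3056, 0.1633, 0.2842]
t=8: π = [0.2474, 0.3060, 0.1632, 0.2835]
t=9: π = [0.2472, 0.3058, 0.1633, 0.2838]

π = [0.2472, 0.3058, 0.1633, 0.2838]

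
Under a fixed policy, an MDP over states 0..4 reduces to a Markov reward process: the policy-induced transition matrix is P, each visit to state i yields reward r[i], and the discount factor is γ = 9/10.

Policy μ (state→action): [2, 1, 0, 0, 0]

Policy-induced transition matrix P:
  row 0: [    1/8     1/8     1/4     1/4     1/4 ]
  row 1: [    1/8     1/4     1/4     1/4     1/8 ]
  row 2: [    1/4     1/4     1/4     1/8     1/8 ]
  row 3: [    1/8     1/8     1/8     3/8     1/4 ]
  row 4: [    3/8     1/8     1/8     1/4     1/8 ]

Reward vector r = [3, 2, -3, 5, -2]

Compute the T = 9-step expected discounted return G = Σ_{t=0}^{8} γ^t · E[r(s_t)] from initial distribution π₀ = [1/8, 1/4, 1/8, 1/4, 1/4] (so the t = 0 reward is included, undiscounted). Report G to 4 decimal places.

t=0: π = [0.1250, 0.2500, 0.1250, 0.2500, 0.2500], E[r] = 1.2500, γ^t·E[r] = 1.250000, running G = 1.250000
t=1: π = [0.2031, 0.1719, 0.1875, 0.2656, 0.1719], E[r] = 1.3750, γ^t·E[r] = 1.237500, running G = 2.487500
t=2: π = [0.1914, 0.1699, 0.1953, 0.2598, 0.1836], E[r] = 1.2598, γ^t·E[r] = 1.020410, running G = 3.507910
t=3: π = [0.1953, 0.1707, 0.1946, 0.2581, 0.1814], E[r] = 1.2710, γ^t·E[r] = 0.926556, running G = 4.434466
t=4: π = [0.1947, 0.1707, 0.1951, 0.2579, 0.1817], E[r] = 1.2664, γ^t·E[r] = 0.830917, running G = 5.265383
t=5: π = [0.1948, 0.1707, 0.1950, 0.2579, 0.1816], E[r] = 1.2668, γ^t·E[r] = 0.748048, running G = 6.013432
t=6: π = [0.1948, 0.1707, 0.1951, 0.2579, 0.1816], E[r] = 1.2666, γ^t·E[r] = 0.673147, running G = 6.686579
t=7: π = [0.1948, 0.1707, 0.1951, 0.2578, 0.1816], E[r] = 1.2667, γ^t·E[r] = 0.605837, running G = 7.292416
t=8: π = [0.1948, 0.1707, 0.1951, 0.2578, 0.1816], E[r] = 1.2666, γ^t·E[r] = 0.545250, running G = 7.837666

G = 7.8377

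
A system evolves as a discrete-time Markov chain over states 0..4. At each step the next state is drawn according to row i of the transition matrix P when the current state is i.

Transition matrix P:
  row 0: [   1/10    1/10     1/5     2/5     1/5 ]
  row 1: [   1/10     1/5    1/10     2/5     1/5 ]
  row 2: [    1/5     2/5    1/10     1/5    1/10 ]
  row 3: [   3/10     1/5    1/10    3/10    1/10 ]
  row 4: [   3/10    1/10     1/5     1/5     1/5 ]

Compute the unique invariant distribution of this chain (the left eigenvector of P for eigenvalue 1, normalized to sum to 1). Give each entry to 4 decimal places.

Balance equations π_j = Σ_i π_i·P[i][j]:
  π_0 = 1/10·π_0 + 1/10·π_1 + 1/5·π_2 + 3/10·π_3 + 3/10·π_4
  π_1 = 1/10·π_0 + 1/5·π_1 + 2/5·π_2 + 1/5·π_3 + 1/10·π_4
  π_2 = 1/5·π_0 + 1/10·π_1 + 1/10·π_2 + 1/10·π_3 + 1/5·π_4
  π_3 = 2/5·π_0 + 2/5·π_1 + 1/5·π_2 + 3/10·π_3 + 1/5·π_4
  normalize: π_0 + π_1 + π_2 + π_3 + π_4 = 1
Solving the linear system gives exactly π = [249/1204, 115/602, 41/301, 187/602, 187/1204].

π = [0.2068, 0.1910, 0.1362, 0.3106, 0.1553]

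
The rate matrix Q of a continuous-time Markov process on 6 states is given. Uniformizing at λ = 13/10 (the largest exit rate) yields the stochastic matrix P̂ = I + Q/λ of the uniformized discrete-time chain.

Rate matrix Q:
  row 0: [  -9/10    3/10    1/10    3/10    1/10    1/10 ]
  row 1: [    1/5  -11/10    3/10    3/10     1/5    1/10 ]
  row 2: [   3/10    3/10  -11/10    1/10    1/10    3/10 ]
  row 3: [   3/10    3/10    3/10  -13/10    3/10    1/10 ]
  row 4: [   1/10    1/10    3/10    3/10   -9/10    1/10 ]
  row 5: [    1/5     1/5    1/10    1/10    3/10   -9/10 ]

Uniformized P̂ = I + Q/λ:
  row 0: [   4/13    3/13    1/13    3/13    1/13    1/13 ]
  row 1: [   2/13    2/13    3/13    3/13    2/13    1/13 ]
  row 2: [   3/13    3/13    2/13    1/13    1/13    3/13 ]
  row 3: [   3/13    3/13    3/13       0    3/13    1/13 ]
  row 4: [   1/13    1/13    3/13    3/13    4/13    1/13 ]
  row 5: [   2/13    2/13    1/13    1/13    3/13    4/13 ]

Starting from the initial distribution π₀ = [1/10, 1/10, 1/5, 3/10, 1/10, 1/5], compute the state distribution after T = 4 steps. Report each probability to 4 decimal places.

t=0: π = [0.1000, 0.1000, 0.2000, 0.3000, 0.1000, 0.2000]
t=1: π = [0.2000, 0.1923, 0.1692, 0.1000, 0.1846, 0.1538]
t=2: π = [0.1911, 0.1757, 0.1633, 0.1580, 0.1734, 0.1385]
t=3: π = [0.1946, 0.1799, 0.1675, 0.1479, 0.1761, 0.1340]
t=4: π = [0.1945, 0.1795, 0.1673, 0.1503, 0.1748, 0.1336]

π = [0.1945, 0.1795, 0.1673, 0.1503, 0.1748, 0.1336]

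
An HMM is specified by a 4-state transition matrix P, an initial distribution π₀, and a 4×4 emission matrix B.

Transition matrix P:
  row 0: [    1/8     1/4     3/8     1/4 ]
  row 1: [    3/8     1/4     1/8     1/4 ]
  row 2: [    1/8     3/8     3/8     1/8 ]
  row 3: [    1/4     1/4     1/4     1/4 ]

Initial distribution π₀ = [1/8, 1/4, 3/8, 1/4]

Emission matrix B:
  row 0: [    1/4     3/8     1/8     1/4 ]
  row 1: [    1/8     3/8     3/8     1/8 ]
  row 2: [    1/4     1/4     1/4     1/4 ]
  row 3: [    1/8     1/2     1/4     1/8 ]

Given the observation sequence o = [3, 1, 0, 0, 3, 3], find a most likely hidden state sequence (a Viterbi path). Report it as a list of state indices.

path = [2, 1, 0, 2, 2, 2]

t=0: δ = [3.125e-02, 3.125e-02, 9.375e-02, 3.125e-02]  (obs o_0=3)
t=1: δ = [4.395e-03, 1.318e-02, 8.789e-03, 5.859e-03]  ψ = [1, 2, 2, 2]  (obs o_1=1)
t=2: δ = [1.236e-03, 4.120e-04, 8.240e-04, 4.120e-04]  ψ = [1, 1, 2, 1]  (obs o_2=0)
t=3: δ = [3.862e-05, 3.862e-05, 1.159e-04, 3.862e-05]  ψ = [0, 0, 0, 0]  (obs o_3=0)
t=4: δ = [3.621e-06, 5.431e-06, 1.086e-05, 1.810e-06]  ψ = [1, 2, 2, 2]  (obs o_4=3)
t=5: δ = [5.092e-07, 5.092e-07, 1.018e-06, 1.697e-07]  ψ = [1, 2, 2, 1]  (obs o_5=3)
backtrack: best end state = 2; path = [2, 1, 0, 2, 2, 2]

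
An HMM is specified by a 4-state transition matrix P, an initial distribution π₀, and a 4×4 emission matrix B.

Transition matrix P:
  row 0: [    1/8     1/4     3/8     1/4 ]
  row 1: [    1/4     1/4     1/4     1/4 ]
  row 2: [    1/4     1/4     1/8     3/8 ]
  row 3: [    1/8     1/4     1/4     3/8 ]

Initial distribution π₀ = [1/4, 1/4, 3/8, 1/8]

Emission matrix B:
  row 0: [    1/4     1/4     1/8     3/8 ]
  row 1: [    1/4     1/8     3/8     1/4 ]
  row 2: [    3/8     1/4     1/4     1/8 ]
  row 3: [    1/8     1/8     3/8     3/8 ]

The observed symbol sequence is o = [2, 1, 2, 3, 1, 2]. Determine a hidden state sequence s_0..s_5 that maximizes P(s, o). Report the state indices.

path = [1, 2, 3, 3, 2, 3]

t=0: δ = [3.125e-02, 9.375e-02, 9.375e-02, 4.688e-02]  (obs o_0=2)
t=1: δ = [5.859e-03, 2.930e-03, 5.859e-03, 4.395e-03]  ψ = [1, 1, 1, 2]  (obs o_1=1)
t=2: δ = [1.831e-04, 5.493e-04, 5.493e-04, 8.240e-04]  ψ = [2, 0, 0, 2]  (obs o_2=2)
t=3: δ = [5.150e-05, 5.150e-05, 2.575e-05, 1.159e-04]  ψ = [1, 3, 3, 3]  (obs o_3=3)
t=4: δ = [3.621e-06, 3.621e-06, 7.242e-06, 5.431e-06]  ψ = [3, 3, 3, 3]  (obs o_4=1)
t=5: δ = [2.263e-07, 6.789e-07, 3.395e-07, 1.018e-06]  ψ = [2, 2, 0, 2]  (obs o_5=2)
backtrack: best end state = 3; path = [1, 2, 3, 3, 2, 3]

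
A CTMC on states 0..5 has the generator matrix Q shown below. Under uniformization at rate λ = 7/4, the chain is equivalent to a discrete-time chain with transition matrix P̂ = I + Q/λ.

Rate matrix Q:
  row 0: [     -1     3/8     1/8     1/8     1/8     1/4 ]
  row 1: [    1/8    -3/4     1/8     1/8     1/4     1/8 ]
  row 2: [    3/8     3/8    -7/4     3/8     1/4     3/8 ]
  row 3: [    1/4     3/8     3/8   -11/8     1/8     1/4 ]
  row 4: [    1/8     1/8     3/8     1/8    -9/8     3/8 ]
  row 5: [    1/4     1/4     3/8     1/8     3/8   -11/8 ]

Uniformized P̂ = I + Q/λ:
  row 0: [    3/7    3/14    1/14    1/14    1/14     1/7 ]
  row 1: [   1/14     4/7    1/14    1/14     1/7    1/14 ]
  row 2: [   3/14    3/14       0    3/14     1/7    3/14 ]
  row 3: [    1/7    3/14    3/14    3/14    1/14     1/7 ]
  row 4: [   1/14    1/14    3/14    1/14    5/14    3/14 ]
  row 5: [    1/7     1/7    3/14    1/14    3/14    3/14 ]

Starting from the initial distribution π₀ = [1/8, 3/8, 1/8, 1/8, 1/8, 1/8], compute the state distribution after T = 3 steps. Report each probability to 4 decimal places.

π = [0.1641, 0.2851, 0.1230, 0.1036, 0.1710, 0.1532]

t=0: π = [0.1250, 0.3750, 0.1250, 0.1250, 0.1250, 0.1250]
t=1: π = [0.1518, 0.3214, 0.1161, 0.1071, 0.1607, 0.1429]
t=2: π = [0.1601, 0.2959, 0.1218, 0.1033, 0.1690, 0.1499]
t=3: π = [0.1641, 0.2851, 0.1230, 0.1036, 0.1710, 0.1532]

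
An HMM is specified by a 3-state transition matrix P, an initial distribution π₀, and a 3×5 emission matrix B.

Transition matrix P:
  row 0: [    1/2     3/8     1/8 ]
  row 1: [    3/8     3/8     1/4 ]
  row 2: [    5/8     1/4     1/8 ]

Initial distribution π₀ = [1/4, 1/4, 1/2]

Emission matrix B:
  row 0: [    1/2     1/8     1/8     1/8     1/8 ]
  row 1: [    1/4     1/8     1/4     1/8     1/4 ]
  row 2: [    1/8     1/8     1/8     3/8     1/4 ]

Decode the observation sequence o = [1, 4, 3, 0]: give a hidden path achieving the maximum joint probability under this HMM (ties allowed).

t=0: δ = [3.125e-02, 3.125e-02, 6.250e-02]  (obs o_0=1)
t=1: δ = [4.883e-03, 3.906e-03, 1.953e-03]  ψ = [2, 2, 1]  (obs o_1=4)
t=2: δ = [3.052e-04, 2.289e-04, 3.662e-04]  ψ = [0, 0, 1]  (obs o_2=3)
t=3: δ = [1.144e-04, 2.861e-05, 7.153e-06]  ψ = [2, 0, 1]  (obs o_3=0)
backtrack: best end state = 0; path = [2, 1, 2, 0]

path = [2, 1, 2, 0]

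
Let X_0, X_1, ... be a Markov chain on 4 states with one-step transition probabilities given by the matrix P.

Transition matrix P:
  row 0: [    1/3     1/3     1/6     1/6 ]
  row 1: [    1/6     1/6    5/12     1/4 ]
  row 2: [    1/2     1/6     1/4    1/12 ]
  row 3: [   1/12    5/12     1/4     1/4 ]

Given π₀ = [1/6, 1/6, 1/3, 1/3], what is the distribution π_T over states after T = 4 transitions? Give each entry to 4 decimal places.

π = [0.2897, 0.2602, 0.2692, 0.1810]

t=0: π = [0.1667, 0.1667, 0.3333, 0.3333]
t=1: π = [0.2778, 0.2778, 0.2639, 0.1806]
t=2: π = [0.2859, 0.2581, 0.2731, 0.1829]
t=3: π = [0.2901, 0.2600, 0.2692, 0.1807]
t=4: π = [0.2897, 0.2602, 0.2692, 0.1810]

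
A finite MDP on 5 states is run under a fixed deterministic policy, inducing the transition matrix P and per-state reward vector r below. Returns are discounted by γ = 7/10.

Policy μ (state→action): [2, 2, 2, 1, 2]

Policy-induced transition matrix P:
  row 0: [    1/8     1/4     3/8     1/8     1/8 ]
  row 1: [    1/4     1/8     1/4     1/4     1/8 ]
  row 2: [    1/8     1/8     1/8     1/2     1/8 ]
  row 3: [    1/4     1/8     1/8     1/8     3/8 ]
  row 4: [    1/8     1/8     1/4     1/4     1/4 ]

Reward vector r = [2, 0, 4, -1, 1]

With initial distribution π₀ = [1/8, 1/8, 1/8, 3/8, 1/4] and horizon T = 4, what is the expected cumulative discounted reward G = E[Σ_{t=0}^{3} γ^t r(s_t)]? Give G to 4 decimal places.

t=0: π = [0.1250, 0.1250, 0.1250, 0.3750, 0.2500], E[r] = 0.6250, γ^t·E[r] = 0.625000, running G = 0.625000
t=1: π = [0.1875, 0.1406, 0.2031, 0.2188, 0.2500], E[r] = 1.2188, γ^t·E[r] = 0.853125, running G = 1.478125
t=2: π = [0.1699, 0.1484, 0.2207, 0.2500, 0.2109], E[r] = 1.1836, γ^t·E[r] = 0.579961, running G = 2.058086
t=3: π = [0.1748, 0.1462, 0.2124, 0.2527, 0.2139], E[r] = 1.1604, γ^t·E[r] = 0.398017, running G = 2.456103

G = 2.4561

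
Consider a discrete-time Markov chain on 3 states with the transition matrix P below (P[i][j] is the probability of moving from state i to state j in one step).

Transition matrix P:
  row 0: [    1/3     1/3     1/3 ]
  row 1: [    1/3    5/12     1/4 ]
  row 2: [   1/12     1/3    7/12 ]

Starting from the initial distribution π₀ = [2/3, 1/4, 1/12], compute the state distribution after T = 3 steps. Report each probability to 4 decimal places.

π = [0.2365, 0.3636, 0.3999]

t=0: π = [0.6667, 0.2500, 0.0833]
t=1: π = [0.3125, 0.3542, 0.3333]
t=2: π = [0.2500, 0.3628, 0.3872]
t=3: π = [0.2365, 0.3636, 0.3999]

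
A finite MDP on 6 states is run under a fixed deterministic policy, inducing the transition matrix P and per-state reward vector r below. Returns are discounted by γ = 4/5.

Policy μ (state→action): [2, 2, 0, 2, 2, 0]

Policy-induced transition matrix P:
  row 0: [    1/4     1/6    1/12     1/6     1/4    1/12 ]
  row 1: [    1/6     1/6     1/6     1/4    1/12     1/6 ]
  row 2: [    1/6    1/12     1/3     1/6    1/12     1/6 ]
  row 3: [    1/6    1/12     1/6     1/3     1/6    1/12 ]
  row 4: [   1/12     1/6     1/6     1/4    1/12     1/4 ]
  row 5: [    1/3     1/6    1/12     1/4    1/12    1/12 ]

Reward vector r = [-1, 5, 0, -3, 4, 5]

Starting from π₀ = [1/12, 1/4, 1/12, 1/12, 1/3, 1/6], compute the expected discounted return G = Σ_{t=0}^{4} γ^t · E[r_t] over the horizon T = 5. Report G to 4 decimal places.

t=0: π = [0.0833, 0.2500, 0.0833, 0.0833, 0.3333, 0.1667], E[r] = 3.0833, γ^t·E[r] = 3.083333, running G = 3.083333
t=1: π = [0.1736, 0.1528, 0.1597, 0.2431, 0.1042, 0.1667], E[r] = 1.1111, γ^t·E[r] = 0.888889, running G = 3.972222
t=2: π = [0.2002, 0.1331, 0.1649, 0.2425, 0.1325, 0.1267], E[r] = 0.9016, γ^t·E[r] = 0.577037, running G = 4.549259
t=3: π = [0.1934, 0.1327, 0.1669, 0.2398, 0.1369, 0.1303], E[r] = 0.9497, γ^t·E[r] = 0.486272, running G = 5.035531
t=4: π = [0.1931, 0.1328, 0.1675, 0.2400, 0.1356, 0.1311], E[r] = 0.9488, γ^t·E[r] = 0.388609, running G = 5.424140

G = 5.4241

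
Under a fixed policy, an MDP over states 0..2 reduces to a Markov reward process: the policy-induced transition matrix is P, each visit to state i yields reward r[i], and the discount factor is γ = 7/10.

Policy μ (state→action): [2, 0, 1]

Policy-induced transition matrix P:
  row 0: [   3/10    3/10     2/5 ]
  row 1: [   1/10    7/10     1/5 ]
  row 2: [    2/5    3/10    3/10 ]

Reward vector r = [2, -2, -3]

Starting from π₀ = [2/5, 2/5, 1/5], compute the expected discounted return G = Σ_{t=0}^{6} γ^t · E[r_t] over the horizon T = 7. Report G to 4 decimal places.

G = -3.3666

t=0: π = [0.4000, 0.4000, 0.2000], E[r] = -0.6000, γ^t·E[r] = -0.600000, running G = -0.600000
t=1: π = [0.2400, 0.4600, 0.3000], E[r] = -1.3400, γ^t·E[r] = -0.938000, running G = -1.538000
t=2: π = [0.2380, 0.4840, 0.2780], E[r] = -1.3260, γ^t·E[r] = -0.649740, running G = -2.187740
t=3: π = [0.2310, 0.4936, 0.2754], E[r] = -1.3514, γ^t·E[r] = -0.463530, running G = -2.651270
t=4: π = [0.2288, 0.4974, 0.2737], E[r] = -1.3585, γ^t·E[r] = -0.326166, running G = -2.977436
t=5: π = [0.2279, 0.4990, 0.2731], E[r] = -1.3616, γ^t·E[r] = -0.228843, running G = -3.206280
t=6: π = [0.2275, 0.4996, 0.2729], E[r] = -1.3628, γ^t·E[r] = -0.160334, running G = -3.366614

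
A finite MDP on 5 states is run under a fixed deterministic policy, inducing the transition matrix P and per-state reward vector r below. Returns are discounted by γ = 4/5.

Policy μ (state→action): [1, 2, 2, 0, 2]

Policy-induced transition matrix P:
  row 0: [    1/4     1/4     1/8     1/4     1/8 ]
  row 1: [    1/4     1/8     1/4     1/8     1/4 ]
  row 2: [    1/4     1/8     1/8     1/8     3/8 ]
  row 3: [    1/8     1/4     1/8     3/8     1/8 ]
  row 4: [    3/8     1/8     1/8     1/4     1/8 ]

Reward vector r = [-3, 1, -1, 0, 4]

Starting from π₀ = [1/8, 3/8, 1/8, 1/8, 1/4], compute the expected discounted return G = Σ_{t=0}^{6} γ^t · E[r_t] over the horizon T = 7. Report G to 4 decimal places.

G = 0.9691

t=0: π = [0.1250, 0.3750, 0.1250, 0.1250, 0.2500], E[r] = 0.8750, γ^t·E[r] = 0.875000, running G = 0.875000
t=1: π = [0.2656, 0.1563, 0.1719, 0.2031, 0.2031], E[r] = 0.0000, γ^t·E[r] = 0.000000, running G = 0.875000
t=2: π = [0.2500, 0.1836, 0.1445, 0.2344, 0.1875], E[r] = 0.0391, γ^t·E[r] = 0.025000, running G = 0.900000
t=3: π = [0.2441, 0.1855, 0.1479, 0.2383, 0.1841], E[r] = 0.0415, γ^t·E[r] = 0.021250, running G = 0.921250
t=4: π = [0.2432, 0.1853, 0.1482, 0.2381, 0.1852], E[r] = 0.0482, γ^t·E[r] = 0.019725, running G = 0.940975
t=5: π = [0.2434, 0.1852, 0.1482, 0.2381, 0.1852], E[r] = 0.0477, γ^t·E[r] = 0.015628, running G = 0.956603
t=6: π = [0.2434, 0.1852, 0.1481, 0.2381, 0.1852], E[r] = 0.0476, γ^t·E[r] = 0.012480, running G = 0.969082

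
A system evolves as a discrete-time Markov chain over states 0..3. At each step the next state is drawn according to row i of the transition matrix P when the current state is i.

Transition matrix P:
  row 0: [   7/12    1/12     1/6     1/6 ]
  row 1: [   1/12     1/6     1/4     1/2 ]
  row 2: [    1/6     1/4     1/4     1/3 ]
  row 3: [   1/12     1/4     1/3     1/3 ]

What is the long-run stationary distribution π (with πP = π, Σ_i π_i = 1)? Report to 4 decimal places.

Balance equations π_j = Σ_i π_i·P[i][j]:
  π_0 = 7/12·π_0 + 1/12·π_1 + 1/6·π_2 + 1/12·π_3
  π_1 = 1/12·π_0 + 1/6·π_1 + 1/4·π_2 + 1/4·π_3
  π_2 = 1/6·π_0 + 1/4·π_1 + 1/4·π_2 + 1/3·π_3
  normalize: π_0 + π_1 + π_2 + π_3 = 1
Solving the linear system gives exactly π = [109/519, 103/519, 45/173, 172/519].

π = [0.2100, 0.1985, 0.2601, 0.3314]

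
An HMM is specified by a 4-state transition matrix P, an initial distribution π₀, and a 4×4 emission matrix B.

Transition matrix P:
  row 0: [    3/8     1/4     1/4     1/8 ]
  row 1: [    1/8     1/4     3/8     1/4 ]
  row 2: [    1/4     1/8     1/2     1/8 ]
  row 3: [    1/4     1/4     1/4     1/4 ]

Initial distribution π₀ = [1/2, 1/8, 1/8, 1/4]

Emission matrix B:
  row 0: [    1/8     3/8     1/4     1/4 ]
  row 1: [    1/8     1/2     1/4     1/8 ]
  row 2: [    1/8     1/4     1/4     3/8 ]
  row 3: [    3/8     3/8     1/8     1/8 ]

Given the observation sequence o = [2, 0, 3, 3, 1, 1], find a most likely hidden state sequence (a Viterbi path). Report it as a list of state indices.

path = [0, 2, 2, 2, 2, 2]

t=0: δ = [1.250e-01, 3.125e-02, 3.125e-02, 3.125e-02]  (obs o_0=2)
t=1: δ = [5.859e-03, 3.906e-03, 3.906e-03, 5.859e-03]  ψ = [0, 0, 0, 0]  (obs o_1=0)
t=2: δ = [5.493e-04, 1.831e-04, 7.324e-04, 1.831e-04]  ψ = [0, 0, 2, 3]  (obs o_2=3)
t=3: δ = [5.150e-05, 1.717e-05, 1.373e-04, 1.144e-05]  ψ = [0, 0, 2, 2]  (obs o_3=3)
t=4: δ = [1.287e-05, 8.583e-06, 1.717e-05, 6.437e-06]  ψ = [2, 2, 2, 2]  (obs o_4=1)
t=5: δ = [1.810e-06, 1.609e-06, 2.146e-06, 8.047e-07]  ψ = [0, 0, 2, 1]  (obs o_5=1)
backtrack: best end state = 2; path = [0, 2, 2, 2, 2, 2]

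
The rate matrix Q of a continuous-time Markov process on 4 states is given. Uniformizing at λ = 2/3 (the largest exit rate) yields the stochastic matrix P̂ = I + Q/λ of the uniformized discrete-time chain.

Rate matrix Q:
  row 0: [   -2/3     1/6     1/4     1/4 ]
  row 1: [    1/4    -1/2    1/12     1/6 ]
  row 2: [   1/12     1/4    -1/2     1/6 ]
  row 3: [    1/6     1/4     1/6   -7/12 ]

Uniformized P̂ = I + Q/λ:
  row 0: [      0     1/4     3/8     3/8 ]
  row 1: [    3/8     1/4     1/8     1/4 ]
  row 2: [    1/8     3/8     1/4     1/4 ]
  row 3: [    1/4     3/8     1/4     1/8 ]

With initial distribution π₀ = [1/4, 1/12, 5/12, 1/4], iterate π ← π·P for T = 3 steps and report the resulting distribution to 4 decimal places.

t=0: π = [0.2500, 0.0833, 0.4167, 0.2500]
t=1: π = [0.1458, 0.3333, 0.2708, 0.2500]
t=2: π = [0.2214, 0.3151, 0.2266, 0.2370]
t=3: π = [0.2057, 0.3079, 0.2383, 0.2480]

π = [0.2057, 0.3079, 0.2383, 0.2480]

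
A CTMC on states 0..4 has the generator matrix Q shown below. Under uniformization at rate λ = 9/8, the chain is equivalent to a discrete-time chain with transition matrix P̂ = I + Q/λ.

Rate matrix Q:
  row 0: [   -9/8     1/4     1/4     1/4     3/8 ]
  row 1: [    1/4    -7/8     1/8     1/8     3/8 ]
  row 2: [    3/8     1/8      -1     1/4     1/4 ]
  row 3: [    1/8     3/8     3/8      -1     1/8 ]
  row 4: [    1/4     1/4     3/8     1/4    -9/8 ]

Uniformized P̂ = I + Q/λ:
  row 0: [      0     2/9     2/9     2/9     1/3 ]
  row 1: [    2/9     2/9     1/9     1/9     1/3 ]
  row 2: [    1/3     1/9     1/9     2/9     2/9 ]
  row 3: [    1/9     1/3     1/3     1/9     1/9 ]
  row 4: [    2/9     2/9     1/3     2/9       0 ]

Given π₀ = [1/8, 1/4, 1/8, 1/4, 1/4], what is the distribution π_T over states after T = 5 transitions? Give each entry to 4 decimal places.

π = [0.1851, 0.2180, 0.2163, 0.1782, 0.2023]

t=0: π = [0.1250, 0.2500, 0.1250, 0.2500, 0.2500]
t=1: π = [0.1806, 0.2361, 0.2361, 0.1667, 0.1806]
t=2: π = [0.1898, 0.2145, 0.2083, 0.1775, 0.2099]
t=3: π = [0.1835, 0.2188, 0.2183, 0.1787, 0.2008]
t=4: π = [0.1859, 0.2178, 0.2158, 0.1781, 0.2024]
t=5: π = [0.1851, 0.2180, 0.2163, 0.1782, 0.2023]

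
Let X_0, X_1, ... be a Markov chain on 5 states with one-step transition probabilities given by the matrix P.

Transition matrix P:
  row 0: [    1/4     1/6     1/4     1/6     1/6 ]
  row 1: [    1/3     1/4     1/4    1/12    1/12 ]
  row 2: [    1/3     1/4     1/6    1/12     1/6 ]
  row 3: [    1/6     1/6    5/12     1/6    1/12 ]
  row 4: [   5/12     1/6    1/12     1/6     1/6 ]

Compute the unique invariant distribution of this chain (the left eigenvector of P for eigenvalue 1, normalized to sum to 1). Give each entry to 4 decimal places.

Balance equations π_j = Σ_i π_i·P[i][j]:
  π_0 = 1/4·π_0 + 1/3·π_1 + 1/3·π_2 + 1/6·π_3 + 5/12·π_4
  π_1 = 1/6·π_0 + 1/4·π_1 + 1/4·π_2 + 1/6·π_3 + 1/6·π_4
  π_2 = 1/4·π_0 + 1/4·π_1 + 1/6·π_2 + 5/12·π_3 + 1/12·π_4
  π_3 = 1/6·π_0 + 1/12·π_1 + 1/12·π_2 + 1/6·π_3 + 1/6·π_4
  normalize: π_0 + π_1 + π_2 + π_3 + π_4 = 1
Solving the linear system gives exactly π = [173/580, 529/2610, 599/2610, 341/2610, 5/36].

π = [0.2983, 0.2027, 0.2295, 0.1307, 0.1389]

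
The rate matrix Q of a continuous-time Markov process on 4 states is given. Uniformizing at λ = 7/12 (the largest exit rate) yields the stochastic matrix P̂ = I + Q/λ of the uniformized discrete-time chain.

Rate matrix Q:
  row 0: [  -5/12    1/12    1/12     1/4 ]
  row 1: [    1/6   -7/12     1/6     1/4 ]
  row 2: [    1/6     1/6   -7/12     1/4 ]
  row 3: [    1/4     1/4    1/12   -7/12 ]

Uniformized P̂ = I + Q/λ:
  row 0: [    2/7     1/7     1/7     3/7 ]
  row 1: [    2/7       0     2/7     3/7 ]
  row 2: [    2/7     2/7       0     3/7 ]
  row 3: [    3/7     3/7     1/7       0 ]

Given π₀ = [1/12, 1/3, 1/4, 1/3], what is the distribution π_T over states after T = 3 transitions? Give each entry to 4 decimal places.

π = [0.3294, 0.2216, 0.1516, 0.2974]

t=0: π = [0.0833, 0.3333, 0.2500, 0.3333]
t=1: π = [0.3333, 0.2262, 0.1548, 0.2857]
t=2: π = [0.3265, 0.2143, 0.1531, 0.3061]
t=3: π = [0.3294, 0.2216, 0.1516, 0.2974]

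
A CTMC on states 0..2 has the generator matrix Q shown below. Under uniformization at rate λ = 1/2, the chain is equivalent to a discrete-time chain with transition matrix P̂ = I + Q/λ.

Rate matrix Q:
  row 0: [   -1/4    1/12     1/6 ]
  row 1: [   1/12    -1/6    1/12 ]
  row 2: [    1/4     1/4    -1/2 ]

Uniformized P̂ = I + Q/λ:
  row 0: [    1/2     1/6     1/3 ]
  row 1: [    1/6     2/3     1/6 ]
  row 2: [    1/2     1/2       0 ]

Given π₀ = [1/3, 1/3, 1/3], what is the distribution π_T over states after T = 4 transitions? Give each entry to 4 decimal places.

π = [0.3477, 0.4588, 0.1934]

t=0: π = [0.3333, 0.3333, 0.3333]
t=1: π = [0.3889, 0.4444, 0.1667]
t=2: π = [0.3519, 0.4444, 0.2037]
t=3: π = [0.3519, 0.4568, 0.1914]
t=4: π = [0.3477, 0.4588, 0.1934]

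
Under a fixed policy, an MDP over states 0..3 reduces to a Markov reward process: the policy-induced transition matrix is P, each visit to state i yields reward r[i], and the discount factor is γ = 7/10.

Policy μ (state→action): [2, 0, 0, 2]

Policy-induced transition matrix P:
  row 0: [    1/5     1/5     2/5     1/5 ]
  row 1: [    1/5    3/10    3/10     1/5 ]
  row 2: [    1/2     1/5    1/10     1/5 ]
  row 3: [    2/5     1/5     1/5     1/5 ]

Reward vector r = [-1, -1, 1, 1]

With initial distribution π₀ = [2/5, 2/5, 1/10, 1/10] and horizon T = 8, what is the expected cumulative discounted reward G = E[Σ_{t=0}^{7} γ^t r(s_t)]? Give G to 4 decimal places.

G = -0.7155

t=0: π = [0.4000, 0.4000, 0.1000, 0.1000], E[r] = -0.6000, γ^t·E[r] = -0.600000, running G = -0.600000
t=1: π = [0.2500, 0.2400, 0.3100, 0.2000], E[r] = 0.0200, γ^t·E[r] = 0.014000, running G = -0.586000
t=2: π = [0.3330, 0.2240, 0.2430, 0.2000], E[r] = -0.1140, γ^t·E[r] = -0.055860, running G = -0.641860
t=3: π = [0.3129, 0.2224, 0.2647, 0.2000], E[r] = -0.0706, γ^t·E[r] = -0.024216, running G = -0.666076
t=4: π = [0.3194, 0.2222, 0.2584, 0.2000], E[r] = -0.0833, γ^t·E[r] = -0.020000, running G = -0.686076
t=5: π = [0.3175, 0.2222, 0.2603, 0.2000], E[r] = -0.0795, γ^t·E[r] = -0.013355, running G = -0.699431
t=6: π = [0.3181, 0.2222, 0.2597, 0.2000], E[r] = -0.0806, γ^t·E[r] = -0.009483, running G = -0.708914
t=7: π = [0.3179, 0.2222, 0.2599, 0.2000], E[r] = -0.0803, γ^t·E[r] = -0.006610, running G = -0.715524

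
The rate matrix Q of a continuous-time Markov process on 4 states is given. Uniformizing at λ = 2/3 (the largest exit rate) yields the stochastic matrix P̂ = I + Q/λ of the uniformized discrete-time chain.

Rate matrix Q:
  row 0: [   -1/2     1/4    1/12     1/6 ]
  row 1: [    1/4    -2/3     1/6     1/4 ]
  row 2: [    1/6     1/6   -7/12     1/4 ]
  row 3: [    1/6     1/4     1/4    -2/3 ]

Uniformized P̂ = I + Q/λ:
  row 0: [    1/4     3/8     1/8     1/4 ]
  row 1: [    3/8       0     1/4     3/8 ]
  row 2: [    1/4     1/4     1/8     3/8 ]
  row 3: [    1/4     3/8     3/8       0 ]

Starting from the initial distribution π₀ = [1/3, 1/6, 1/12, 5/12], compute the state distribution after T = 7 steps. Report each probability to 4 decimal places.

π = [0.2815, 0.2532, 0.2185, 0.2468]

t=0: π = [0.3333, 0.1667, 0.0833, 0.4167]
t=1: π = [0.2708, 0.3021, 0.2500, 0.1771]
t=2: π = [0.2878, 0.2305, 0.2070, 0.2747]
t=3: π = [0.2788, 0.2627, 0.2225, 0.2360]
t=4: π = [0.2828, 0.2487, 0.2168, 0.2516]
t=5: π = [0.2811, 0.2546, 0.2190, 0.2453]
t=6: π = [0.2818, 0.2521, 0.2181, 0.2479]
t=7: π = [0.2815, 0.2532, 0.2185, 0.2468]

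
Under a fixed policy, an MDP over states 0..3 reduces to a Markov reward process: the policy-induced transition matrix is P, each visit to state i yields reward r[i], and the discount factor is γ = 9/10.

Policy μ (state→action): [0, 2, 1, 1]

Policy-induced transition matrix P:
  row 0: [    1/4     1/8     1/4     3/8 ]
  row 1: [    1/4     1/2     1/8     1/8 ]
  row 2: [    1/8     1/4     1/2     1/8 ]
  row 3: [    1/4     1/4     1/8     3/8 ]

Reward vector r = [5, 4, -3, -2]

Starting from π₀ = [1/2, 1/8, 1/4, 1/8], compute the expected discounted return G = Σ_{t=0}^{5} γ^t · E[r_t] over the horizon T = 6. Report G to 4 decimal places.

G = 5.3241

t=0: π = [0.5000, 0.1250, 0.2500, 0.1250], E[r] = 2.0000, γ^t·E[r] = 2.000000, running G = 2.000000
t=1: π = [0.2188, 0.2188, 0.2813, 0.2813], E[r] = 0.5625, γ^t·E[r] = 0.506250, running G = 2.506250
t=2: π = [0.2148, 0.2773, 0.2578, 0.2500], E[r] = 0.9102, γ^t·E[r] = 0.737227, running G = 3.243477
t=3: π = [0.2178, 0.2925, 0.2485, 0.2412], E[r] = 1.0308, γ^t·E[r] = 0.751425, running G = 3.994902
t=4: π = [0.2189, 0.2959, 0.2454, 0.2397], E[r] = 1.0625, γ^t·E[r] = 0.697106, running G = 4.692008
t=5: π = [0.2193, 0.2966, 0.2444, 0.2397], E[r] = 1.0705, γ^t·E[r] = 0.632121, running G = 5.324130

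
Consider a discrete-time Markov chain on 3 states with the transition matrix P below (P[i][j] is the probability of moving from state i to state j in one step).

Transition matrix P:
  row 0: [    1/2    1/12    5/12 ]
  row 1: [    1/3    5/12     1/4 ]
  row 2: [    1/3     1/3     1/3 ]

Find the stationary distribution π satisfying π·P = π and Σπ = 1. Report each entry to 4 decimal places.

Balance equations π_j = Σ_i π_i·P[i][j]:
  π_0 = 1/2·π_0 + 1/3·π_1 + 1/3·π_2
  π_1 = 1/12·π_0 + 5/12·π_1 + 1/3·π_2
  normalize: π_0 + π_1 + π_2 = 1
Solving the linear system gives exactly π = [2/5, 14/55, 19/55].

π = [0.4000, 0.2545, 0.3455]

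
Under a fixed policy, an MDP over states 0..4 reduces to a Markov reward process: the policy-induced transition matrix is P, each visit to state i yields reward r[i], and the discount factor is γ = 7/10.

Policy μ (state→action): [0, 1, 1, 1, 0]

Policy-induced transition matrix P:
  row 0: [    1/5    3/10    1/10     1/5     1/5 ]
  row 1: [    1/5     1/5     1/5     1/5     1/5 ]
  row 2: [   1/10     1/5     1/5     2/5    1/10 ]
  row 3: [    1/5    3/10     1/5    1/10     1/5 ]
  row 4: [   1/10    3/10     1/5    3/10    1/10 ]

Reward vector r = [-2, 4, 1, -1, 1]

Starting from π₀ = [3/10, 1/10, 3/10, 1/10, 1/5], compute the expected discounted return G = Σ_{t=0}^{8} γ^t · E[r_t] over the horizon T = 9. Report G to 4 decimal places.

G = 1.9751

t=0: π = [0.3000, 0.1000, 0.3000, 0.1000, 0.2000], E[r] = 0.2000, γ^t·E[r] = 0.200000, running G = 0.200000
t=1: π = [0.1500, 0.2600, 0.1700, 0.2700, 0.1500], E[r] = 0.7900, γ^t·E[r] = 0.553000, running G = 0.753000
t=2: π = [0.1680, 0.2570, 0.1850, 0.2220, 0.1680], E[r] = 0.8230, γ^t·E[r] = 0.403270, running G = 1.156270
t=3: π = [0.1647, 0.2558, 0.1832, 0.2316, 0.1647], E[r] = 0.8101, γ^t·E[r] = 0.277864, running G = 1.434134
t=4: π = [0.1652, 0.2561, 0.1835, 0.2300, 0.1652], E[r] = 0.8128, γ^t·E[r] = 0.195146, running G = 1.629280
t=5: π = [0.1651, 0.2560, 0.1835, 0.2302, 0.1651], E[r] = 0.8123, γ^t·E[r] = 0.136518, running G = 1.765798
t=6: π = [0.1651, 0.2560, 0.1835, 0.2302, 0.1651], E[r] = 0.8124, γ^t·E[r] = 0.095573, running G = 1.861371
t=7: π = [0.1651, 0.2560, 0.1835, 0.2302, 0.1651], E[r] = 0.8123, γ^t·E[r] = 0.066900, running G = 1.928271
t=8: π = [0.1651, 0.2560, 0.1835, 0.2302, 0.1651], E[r] = 0.8123, γ^t·E[r] = 0.046830, running G = 1.975101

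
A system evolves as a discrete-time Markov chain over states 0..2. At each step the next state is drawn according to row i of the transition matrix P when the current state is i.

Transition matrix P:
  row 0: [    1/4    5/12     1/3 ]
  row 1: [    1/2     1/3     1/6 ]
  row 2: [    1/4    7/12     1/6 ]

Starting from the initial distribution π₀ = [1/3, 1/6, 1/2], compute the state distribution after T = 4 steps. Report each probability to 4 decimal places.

t=0: π = [0.3333, 0.1667, 0.5000]
t=1: π = [0.2917, 0.4861, 0.2222]
t=2: π = [0.3715, 0.4132, 0.2153]
t=3: π = [0.3533, 0.4181, 0.2286]
t=4: π = [0.3545, 0.4199, 0.2255]

π = [0.3545, 0.4199, 0.2255]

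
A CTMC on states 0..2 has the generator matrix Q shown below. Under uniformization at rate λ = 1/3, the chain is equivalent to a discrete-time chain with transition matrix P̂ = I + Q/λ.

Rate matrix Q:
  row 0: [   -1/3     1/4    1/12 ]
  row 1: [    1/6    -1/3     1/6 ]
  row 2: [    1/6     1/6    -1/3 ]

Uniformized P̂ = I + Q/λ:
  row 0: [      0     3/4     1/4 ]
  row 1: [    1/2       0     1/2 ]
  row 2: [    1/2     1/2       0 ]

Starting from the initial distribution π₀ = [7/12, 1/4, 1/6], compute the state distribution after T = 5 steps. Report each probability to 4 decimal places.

t=0: π = [0.5833, 0.2500, 0.1667]
t=1: π = [0.2083, 0.5208, 0.2708]
t=2: π = [0.3958, 0.2917, 0.3125]
t=3: π = [0.3021, 0.4531, 0.2448]
t=4: π = [0.3490, 0.3490, 0.3021]
t=5: π = [0.3255, 0.4128, 0.2617]

π = [0.3255, 0.4128, 0.2617]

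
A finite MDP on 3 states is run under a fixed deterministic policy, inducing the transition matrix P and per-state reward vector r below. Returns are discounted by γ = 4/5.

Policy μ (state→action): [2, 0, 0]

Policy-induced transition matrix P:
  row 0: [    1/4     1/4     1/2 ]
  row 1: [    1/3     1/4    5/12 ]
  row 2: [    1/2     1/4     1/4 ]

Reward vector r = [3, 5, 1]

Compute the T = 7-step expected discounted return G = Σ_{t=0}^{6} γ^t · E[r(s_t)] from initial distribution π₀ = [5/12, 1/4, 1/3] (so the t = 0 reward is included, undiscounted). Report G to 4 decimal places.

G = 10.8839

t=0: π = [0.4167, 0.2500, 0.3333], E[r] = 2.8333, γ^t·E[r] = 2.833333, running G = 2.833333
t=1: π = [0.3542, 0.2500, 0.3958], E[r] = 2.7083, γ^t·E[r] = 2.166667, running G = 5.000000
t=2: π = [0.3698, 0.2500, 0.3802], E[r] = 2.7396, γ^t·E[r] = 1.753333, running G = 6.753333
t=3: π = [0.3659, 0.2500, 0.3841], E[r] = 2.7318, γ^t·E[r] = 1.398667, running G = 8.152000
t=4: π = [0.3669, 0.2500, 0.3831], E[r] = 2.7337, γ^t·E[r] = 1.119733, running G = 9.271733
t=5: π = [0.3666, 0.2500, 0.3834], E[r] = 2.7332, γ^t·E[r] = 0.895627, running G = 10.167360
t=6: π = [0.3667, 0.2500, 0.3833], E[r] = 2.7334, γ^t·E[r] = 0.716533, running G = 10.883893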